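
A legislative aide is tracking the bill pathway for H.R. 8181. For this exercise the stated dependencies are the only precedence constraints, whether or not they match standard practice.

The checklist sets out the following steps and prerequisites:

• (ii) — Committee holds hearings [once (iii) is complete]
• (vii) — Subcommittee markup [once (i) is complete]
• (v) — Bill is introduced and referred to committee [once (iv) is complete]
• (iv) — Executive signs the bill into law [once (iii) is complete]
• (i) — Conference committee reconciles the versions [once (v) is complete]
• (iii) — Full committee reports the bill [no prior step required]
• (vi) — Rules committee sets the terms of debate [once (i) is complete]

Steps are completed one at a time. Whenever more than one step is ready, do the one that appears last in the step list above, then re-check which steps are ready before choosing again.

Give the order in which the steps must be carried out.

(iii) → (iv) → (v) → (i) → (vi) → (vii) → (ii)

(iii) is the only step with nothing outstanding, so it goes first.
(iv) and (ii) are both available; (iv) is listed later → (iv).
Ready: (v) and (ii). (v) is listed later → (v).
(i) now also ready, so the ready set is {(i), (ii)}; (i) is listed later → (i).
(vi) and (vii) now also ready, so the ready set is {(vi), (vii), (ii)}; (vi) is listed later → (vi).
Now (vii) and (ii) have their prerequisites met. (vii) is listed later, so (vii) next.
(ii) needed (iii), now all done → (ii).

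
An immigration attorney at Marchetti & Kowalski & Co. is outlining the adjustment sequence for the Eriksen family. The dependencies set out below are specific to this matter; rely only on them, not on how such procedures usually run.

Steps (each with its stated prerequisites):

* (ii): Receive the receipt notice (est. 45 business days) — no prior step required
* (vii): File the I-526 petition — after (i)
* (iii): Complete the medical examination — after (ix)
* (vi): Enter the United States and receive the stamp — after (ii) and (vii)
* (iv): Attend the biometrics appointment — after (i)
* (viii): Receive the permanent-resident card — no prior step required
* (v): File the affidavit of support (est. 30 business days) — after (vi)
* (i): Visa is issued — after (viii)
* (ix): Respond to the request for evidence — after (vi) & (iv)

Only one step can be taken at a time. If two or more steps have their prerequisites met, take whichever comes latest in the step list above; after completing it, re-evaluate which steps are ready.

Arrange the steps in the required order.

Nothing is required for (viii) and (ii). (viii) is listed later → (viii) first.
(i) and (ii) are both available; (i) is listed later → (i).
(iv) and (vii) now also ready, so the ready set is {(iv), (vii), (ii)}; (iv) is listed later → (iv).
Ready: (vii) and (ii). (vii) is listed later → (vii).
That leaves (ii) as the only ready step → (ii).
That leaves (vi) as the only ready step → (vi).
Ready: (ix) and (v). (ix) is listed later → (ix).
Now (v) and (iii) have their prerequisites met. (v) is listed later, so (v) next.
(iii) needed (ix), now all done → (iii).

(viii), (i), (iv), (vii), (ii), (vi), (ix), (v), (iii)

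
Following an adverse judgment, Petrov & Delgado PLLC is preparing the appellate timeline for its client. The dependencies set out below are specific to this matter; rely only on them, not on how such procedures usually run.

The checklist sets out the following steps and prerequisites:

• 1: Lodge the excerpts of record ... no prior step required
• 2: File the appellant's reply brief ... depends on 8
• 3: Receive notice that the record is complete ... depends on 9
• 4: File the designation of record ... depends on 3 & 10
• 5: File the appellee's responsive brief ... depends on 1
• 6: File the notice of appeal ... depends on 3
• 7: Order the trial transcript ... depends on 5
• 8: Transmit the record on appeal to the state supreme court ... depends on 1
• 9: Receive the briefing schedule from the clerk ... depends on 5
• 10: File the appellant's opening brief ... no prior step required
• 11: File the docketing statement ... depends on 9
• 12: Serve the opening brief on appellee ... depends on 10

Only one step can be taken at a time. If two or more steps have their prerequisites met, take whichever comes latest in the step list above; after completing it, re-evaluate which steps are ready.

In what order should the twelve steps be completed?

10, 12, 1, 8, 5, 9, 11, 7, 3, 6, 4, 2

Nothing is required for 10 and 1. 10 is listed later → 10 first.
12 now also ready, so the ready set is {12, 1}; 12 is listed later → 12.
1 is the only step now ready → 1.
Ready: 8 and 5. 8 is listed later → 8.
2 now also ready, so the ready set is {5, 2}; 5 is listed later → 5.
9, 7 and 2 are all available; 9 is listed later → 9.
Now 11, 7, 3 and 2 have their prerequisites met. 11 is listed later, so 11 next.
Ready: 7, 3 and 2. 7 is listed later → 7.
3 and 2 are both available; 3 is listed later → 3.
Ready: 6, 4 and 2. 6 is listed later → 6.
Ready: 4 and 2. 4 is listed later → 4.
2 needed 8, now all done → 2.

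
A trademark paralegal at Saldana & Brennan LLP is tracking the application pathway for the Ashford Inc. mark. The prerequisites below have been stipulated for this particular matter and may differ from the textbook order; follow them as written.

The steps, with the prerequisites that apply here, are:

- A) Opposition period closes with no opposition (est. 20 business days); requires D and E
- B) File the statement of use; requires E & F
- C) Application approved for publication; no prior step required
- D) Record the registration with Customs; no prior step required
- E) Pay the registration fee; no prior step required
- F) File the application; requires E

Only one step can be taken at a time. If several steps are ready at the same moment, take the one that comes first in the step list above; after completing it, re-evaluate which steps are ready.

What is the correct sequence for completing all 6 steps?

C, D, E, A, F, B

C, D and E have no prerequisites; C is listed earlier, so C is first.
Now D and E have their prerequisites met. D is listed earlier, so D next.
That leaves E as the only ready step → E.
Ready: A and F. A is listed earlier → A.
Next only F has its prerequisites met → F.
B is the only step now ready → B.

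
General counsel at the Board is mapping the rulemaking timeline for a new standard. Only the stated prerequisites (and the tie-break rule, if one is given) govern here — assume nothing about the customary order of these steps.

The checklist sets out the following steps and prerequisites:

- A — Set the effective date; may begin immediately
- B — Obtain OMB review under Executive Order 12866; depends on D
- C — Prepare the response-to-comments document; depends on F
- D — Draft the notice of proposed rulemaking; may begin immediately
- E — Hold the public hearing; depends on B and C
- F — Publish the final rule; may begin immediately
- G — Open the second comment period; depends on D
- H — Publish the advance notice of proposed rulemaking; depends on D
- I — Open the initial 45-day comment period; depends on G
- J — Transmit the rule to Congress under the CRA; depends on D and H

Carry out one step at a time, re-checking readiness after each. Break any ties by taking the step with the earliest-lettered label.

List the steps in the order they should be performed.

A, D, B, F, C, E, G, H, I, J

Nothing is required for A, D and F. A has the earlier label → A first.
Ready: D and F. D has the earlier label → D.
Now B, F, G and H have their prerequisites met. B has the earlier label, so B next.
Ready: F, G and H. F has the earlier label → F.
Now C, G and H have their prerequisites met. C has the earlier label, so C next.
E now also ready, so the ready set is {E, G, H}; E has the earlier label → E.
G and H are both available; G has the earlier label → G.
Ready: H and I. H has the earlier label → H.
J now also ready, so the ready set is {I, J}; I has the earlier label → I.
Next only J has its prerequisites met → J.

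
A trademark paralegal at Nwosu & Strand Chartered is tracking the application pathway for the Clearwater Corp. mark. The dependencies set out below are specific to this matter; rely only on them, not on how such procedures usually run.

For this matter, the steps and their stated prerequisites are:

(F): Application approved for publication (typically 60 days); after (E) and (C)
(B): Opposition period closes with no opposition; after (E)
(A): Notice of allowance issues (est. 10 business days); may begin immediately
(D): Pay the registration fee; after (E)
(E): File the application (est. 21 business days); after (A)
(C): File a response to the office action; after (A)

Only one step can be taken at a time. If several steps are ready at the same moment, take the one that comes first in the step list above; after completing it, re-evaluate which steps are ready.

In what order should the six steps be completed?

Only (A) has no prerequisites, so it is first.
(E) and (C) are both available; (E) is listed earlier → (E).
(B), (D) and (C) are all available; (B) is listed earlier → (B).
Now (D) and (C) have their prerequisites met. (D) is listed earlier, so (D) next.
(C) needed (A), now all done → (C).
That leaves (F) as the only ready step → (F).

(A) → (E) → (B) → (D) → (C) → (F)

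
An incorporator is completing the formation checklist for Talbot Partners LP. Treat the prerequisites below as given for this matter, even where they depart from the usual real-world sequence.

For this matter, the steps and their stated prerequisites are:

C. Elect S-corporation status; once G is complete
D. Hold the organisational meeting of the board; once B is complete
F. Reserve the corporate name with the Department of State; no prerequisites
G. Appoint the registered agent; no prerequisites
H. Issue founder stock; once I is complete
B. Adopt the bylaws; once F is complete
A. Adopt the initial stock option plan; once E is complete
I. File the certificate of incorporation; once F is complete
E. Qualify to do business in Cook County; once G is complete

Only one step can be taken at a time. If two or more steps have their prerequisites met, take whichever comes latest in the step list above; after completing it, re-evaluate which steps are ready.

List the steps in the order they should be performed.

G, E, A, F, I, B, H, D, C

G and F have no prerequisites; G is listed later, so G is first.
E and C now also ready, so the ready set is {E, F, C}; E is listed later → E.
A now also ready, so the ready set is {A, F, C}; A is listed later → A.
Ready: F and C. F is listed later → F.
Ready: I, B and C. I is listed later → I.
B, H and C are all available; B is listed later → B.
H, D and C are all available; H is listed later → H.
Now D and C have their prerequisites met. D is listed later, so D next.
That leaves C as the only ready step → C.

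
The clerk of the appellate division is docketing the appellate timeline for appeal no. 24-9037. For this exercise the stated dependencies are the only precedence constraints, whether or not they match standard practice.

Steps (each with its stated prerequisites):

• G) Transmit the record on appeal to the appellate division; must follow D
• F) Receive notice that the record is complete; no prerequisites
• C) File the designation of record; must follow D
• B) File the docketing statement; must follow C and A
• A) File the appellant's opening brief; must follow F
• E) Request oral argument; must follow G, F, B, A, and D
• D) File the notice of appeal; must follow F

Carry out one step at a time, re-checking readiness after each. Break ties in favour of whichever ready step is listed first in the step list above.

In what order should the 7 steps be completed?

F, A, D, G, C, B, E

Only F has no prerequisites, so it is first.
Now A and D have their prerequisites met. A is listed earlier, so A next.
D needed F, now all done → D.
G and C are both available; G is listed earlier → G.
C needed D, now all done → C.
B needed C and A, now all done → B.
That leaves E as the only ready step → E.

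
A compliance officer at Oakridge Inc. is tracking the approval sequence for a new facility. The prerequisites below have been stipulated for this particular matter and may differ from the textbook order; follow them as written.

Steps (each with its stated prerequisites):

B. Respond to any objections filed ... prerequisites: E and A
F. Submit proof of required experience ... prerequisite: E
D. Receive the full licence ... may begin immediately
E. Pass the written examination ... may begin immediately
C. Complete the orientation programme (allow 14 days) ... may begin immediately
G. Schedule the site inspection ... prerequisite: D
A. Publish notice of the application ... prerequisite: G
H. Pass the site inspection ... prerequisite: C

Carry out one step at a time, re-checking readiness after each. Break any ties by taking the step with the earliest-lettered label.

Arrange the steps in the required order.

Nothing is required for C, D and E. C has the earlier label → C first.
Now D, E and H have their prerequisites met. D has the earlier label, so D next.
E, G and H are all available; E has the earlier label → E.
F now also ready, so the ready set is {F, G, H}; F has the earlier label → F.
Now G and H have their prerequisites met. G has the earlier label, so G next.
A and H are both available; A has the earlier label → A.
B now also ready, so the ready set is {B, H}; B has the earlier label → B.
Next only H has its prerequisites met → H.

C → D → E → F → G → A → B → H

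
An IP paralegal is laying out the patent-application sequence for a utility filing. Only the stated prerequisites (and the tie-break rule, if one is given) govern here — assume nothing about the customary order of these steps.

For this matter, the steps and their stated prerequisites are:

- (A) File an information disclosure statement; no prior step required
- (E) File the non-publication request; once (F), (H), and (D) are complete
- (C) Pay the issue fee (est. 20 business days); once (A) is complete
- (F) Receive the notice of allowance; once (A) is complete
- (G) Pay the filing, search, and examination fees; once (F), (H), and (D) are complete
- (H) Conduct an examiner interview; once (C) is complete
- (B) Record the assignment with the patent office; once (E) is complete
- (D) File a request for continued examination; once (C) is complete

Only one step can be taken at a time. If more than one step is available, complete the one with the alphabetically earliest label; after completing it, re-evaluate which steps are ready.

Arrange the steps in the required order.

(A) has no prerequisites → (A) first.
(C) and (F) are both available; (C) has the earlier label → (C).
(D) and (H) now also ready, so the ready set is {(D), (F), (H)}; (D) has the earlier label → (D).
Ready: (F) and (H). (F) has the earlier label → (F).
(H) needed (C), now all done → (H).
Now (E) and (G) have their prerequisites met. (E) has the earlier label, so (E) next.
(B) now also ready, so the ready set is {(B), (G)}; (B) has the earlier label → (B).
(G) needed (D), (F) and (H), now all done → (G).

(A) → (C) → (D) → (F) → (H) → (E) → (B) → (G)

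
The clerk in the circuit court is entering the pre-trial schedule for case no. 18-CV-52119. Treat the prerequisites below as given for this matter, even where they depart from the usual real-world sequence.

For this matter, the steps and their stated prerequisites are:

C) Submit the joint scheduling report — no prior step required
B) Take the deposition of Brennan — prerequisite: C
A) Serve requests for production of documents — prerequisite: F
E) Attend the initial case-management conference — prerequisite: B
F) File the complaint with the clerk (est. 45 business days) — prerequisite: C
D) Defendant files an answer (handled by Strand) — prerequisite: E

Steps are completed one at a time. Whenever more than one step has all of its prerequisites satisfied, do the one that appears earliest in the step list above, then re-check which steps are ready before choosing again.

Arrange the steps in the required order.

Only C has no prerequisites, so it is first.
Ready: B and F. B is listed earlier → B.
E now also ready, so the ready set is {E, F}; E is listed earlier → E.
Ready: F and D. F is listed earlier → F.
A now also ready, so the ready set is {A, D}; A is listed earlier → A.
Next only D has its prerequisites met → D.

C, B, E, F, A, D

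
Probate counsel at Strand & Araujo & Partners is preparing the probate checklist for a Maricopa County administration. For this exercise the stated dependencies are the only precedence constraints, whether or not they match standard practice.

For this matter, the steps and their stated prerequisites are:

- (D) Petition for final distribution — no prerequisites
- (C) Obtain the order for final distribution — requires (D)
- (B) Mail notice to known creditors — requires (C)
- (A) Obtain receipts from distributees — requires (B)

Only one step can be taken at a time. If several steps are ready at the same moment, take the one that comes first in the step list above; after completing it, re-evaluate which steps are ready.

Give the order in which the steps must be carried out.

(D), (C), (B), (A)

(D) has no prerequisites → (D) first.
That leaves (C) as the only ready step → (C).
(B) needed (C), now all done → (B).
Next only (A) has its prerequisites met → (A).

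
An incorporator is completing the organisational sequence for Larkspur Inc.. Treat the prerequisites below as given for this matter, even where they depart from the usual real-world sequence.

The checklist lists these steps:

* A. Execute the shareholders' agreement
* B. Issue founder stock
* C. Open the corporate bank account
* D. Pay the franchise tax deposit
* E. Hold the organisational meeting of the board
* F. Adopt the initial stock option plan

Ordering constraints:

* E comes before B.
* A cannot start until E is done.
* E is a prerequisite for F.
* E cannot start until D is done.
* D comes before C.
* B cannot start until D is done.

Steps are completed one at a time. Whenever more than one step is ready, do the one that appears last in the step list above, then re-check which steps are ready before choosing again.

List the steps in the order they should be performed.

D is the only step with nothing outstanding, so it goes first.
E and C are both available; E is listed later → E.
F, B and A now also ready, so the ready set is {F, C, B, A}; F is listed later → F.
Now C, B and A have their prerequisites met. C is listed later, so C next.
B and A are both available; B is listed later → B.
That leaves A as the only ready step → A.

D → E → F → C → B → A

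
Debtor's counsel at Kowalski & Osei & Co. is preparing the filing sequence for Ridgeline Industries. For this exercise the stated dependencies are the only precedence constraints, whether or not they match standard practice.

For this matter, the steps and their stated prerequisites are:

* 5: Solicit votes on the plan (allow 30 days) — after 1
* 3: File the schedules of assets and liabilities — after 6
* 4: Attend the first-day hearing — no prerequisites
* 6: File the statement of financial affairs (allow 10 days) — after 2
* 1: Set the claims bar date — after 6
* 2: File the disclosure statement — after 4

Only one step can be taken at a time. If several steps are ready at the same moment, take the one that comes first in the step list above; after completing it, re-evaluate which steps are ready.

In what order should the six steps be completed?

4, 2, 6, 3, 1, 5

Only 4 has no prerequisites, so it is first.
Next only 2 has its prerequisites met → 2.
6 is the only step now ready → 6.
Now 3 and 1 have their prerequisites met. 3 is listed earlier, so 3 next.
1 is the only step now ready → 1.
That leaves 5 as the only ready step → 5.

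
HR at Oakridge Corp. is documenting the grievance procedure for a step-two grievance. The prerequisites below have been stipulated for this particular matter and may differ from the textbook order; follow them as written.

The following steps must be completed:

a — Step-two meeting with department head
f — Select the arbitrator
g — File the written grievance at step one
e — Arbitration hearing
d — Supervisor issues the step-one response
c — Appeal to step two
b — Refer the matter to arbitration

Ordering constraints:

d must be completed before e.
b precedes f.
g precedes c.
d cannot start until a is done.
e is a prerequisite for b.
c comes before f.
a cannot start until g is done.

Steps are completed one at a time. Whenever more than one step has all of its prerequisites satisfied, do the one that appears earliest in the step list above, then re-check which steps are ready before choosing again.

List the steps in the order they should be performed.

g, a, d, e, c, b, f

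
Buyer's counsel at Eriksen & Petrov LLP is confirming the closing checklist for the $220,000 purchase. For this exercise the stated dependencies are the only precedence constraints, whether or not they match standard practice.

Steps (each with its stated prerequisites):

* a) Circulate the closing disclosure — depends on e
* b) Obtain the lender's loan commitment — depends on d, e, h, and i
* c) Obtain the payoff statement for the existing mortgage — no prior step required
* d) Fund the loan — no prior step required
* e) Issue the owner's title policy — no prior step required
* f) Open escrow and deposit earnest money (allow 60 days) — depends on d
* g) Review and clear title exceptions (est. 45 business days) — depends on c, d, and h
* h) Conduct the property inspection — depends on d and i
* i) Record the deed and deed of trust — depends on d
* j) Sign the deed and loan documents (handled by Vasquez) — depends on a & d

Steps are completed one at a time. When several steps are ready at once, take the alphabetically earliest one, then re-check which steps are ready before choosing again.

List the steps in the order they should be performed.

c d e a f i h b g j

c, d and e have no prerequisites; c has the earlier label, so c is first.
d and e are both available; d has the earlier label → d.
f and i now also ready, so the ready set is {e, f, i}; e has the earlier label → e.
a now also ready, so the ready set is {a, f, i}; a has the earlier label → a.
j now also ready, so the ready set is {f, i, j}; f has the earlier label → f.
i and j are both available; i has the earlier label → i.
Ready: h and j. h has the earlier label → h.
Now b, g and j have their prerequisites met. b has the earlier label, so b next.
Ready: g and j. g has the earlier label → g.
Next only j has its prerequisites met → j.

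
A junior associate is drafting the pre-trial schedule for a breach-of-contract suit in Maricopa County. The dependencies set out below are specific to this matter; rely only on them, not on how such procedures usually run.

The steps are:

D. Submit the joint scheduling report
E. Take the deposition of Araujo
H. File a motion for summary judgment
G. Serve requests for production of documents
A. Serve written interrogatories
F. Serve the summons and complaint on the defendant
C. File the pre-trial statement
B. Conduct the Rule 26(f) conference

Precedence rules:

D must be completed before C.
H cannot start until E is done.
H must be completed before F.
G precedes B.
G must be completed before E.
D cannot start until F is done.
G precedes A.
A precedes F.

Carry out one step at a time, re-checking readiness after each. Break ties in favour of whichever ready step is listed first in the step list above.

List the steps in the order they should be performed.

G is the only step with nothing outstanding, so it goes first.
E, A and B are all available; E is listed earlier → E.
Ready: H, A and B. H is listed earlier → H.
A and B are both available; A is listed earlier → A.
Now F and B have their prerequisites met. F is listed earlier, so F next.
Now D and B have their prerequisites met. D is listed earlier, so D next.
Ready: C and B. C is listed earlier → C.
That leaves B as the only ready step → B.

G, E, H, A, F, D, C, B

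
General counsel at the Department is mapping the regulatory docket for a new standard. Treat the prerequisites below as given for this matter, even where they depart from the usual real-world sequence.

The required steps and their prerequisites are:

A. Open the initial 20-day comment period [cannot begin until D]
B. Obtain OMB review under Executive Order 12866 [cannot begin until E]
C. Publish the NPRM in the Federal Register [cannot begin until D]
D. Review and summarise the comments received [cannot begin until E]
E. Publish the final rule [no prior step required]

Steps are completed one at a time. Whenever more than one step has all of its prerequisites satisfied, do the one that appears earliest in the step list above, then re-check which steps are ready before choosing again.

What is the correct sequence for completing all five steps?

E → B → D → A → C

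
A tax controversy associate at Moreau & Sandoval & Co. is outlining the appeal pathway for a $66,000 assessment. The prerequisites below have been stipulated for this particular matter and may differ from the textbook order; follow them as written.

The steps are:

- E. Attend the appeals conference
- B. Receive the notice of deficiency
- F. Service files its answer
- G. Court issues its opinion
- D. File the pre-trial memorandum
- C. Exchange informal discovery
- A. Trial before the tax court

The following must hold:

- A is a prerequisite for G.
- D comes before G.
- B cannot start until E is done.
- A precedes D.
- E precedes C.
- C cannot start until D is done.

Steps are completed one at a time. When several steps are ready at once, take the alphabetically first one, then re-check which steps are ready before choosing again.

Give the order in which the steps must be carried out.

A → D → E → B → C → F → G

A, E and F have no prerequisites; A has the earlier label, so A is first.
D now also ready, so the ready set is {D, E, F}; D has the earlier label → D.
Now E, F and G have their prerequisites met. E has the earlier label, so E next.
Ready: B, C, F and G. B has the earlier label → B.
Ready: C, F and G. C has the earlier label → C.
F and G are both available; F has the earlier label → F.
Next only G has its prerequisites met → G.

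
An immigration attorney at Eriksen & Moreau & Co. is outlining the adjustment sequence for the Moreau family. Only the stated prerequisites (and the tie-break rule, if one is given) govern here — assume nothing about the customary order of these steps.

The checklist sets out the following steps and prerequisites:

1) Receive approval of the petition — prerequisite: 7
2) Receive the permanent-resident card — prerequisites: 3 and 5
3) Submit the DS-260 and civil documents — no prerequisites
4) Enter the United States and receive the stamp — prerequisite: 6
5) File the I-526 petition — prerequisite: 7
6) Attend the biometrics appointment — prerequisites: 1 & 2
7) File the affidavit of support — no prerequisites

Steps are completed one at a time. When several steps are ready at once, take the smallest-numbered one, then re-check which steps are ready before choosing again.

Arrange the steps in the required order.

3 7 1 5 2 6 4

Nothing is required for 3 and 7. 3 has the earlier label → 3 first.
7 is the only step now ready → 7.
Ready: 1 and 5. 1 has the earlier label → 1.
5 needed 7, now all done → 5.
2 needed 3 and 5, now all done → 2.
Next only 6 has its prerequisites met → 6.
4 needed 6, now all done → 4.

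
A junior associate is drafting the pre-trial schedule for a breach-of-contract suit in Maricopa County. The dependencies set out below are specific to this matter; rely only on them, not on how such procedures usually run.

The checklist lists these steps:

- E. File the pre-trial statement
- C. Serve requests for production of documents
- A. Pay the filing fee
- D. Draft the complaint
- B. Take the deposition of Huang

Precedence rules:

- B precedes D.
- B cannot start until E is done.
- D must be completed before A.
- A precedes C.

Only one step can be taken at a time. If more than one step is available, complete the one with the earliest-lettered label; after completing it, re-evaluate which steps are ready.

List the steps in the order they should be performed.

Only E has no prerequisites, so it is first.
B needed E, now all done → B.
D needed B, now all done → D.
That leaves A as the only ready step → A.
C is the only step now ready → C.

E, B, D, A, C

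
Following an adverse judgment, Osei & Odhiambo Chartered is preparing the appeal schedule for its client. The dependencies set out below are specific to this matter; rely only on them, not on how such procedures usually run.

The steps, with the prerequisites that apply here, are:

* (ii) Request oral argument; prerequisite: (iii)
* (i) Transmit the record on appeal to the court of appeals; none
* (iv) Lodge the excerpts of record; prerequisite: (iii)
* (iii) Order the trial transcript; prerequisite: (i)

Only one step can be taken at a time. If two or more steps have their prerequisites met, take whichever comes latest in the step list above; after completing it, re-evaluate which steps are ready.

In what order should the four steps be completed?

(i) is the only step with nothing outstanding, so it goes first.
(iii) needed (i), now all done → (iii).
Ready: (iv) and (ii). (iv) is listed later → (iv).
(ii) needed (iii), now all done → (ii).

(i), (iii), (iv), (ii)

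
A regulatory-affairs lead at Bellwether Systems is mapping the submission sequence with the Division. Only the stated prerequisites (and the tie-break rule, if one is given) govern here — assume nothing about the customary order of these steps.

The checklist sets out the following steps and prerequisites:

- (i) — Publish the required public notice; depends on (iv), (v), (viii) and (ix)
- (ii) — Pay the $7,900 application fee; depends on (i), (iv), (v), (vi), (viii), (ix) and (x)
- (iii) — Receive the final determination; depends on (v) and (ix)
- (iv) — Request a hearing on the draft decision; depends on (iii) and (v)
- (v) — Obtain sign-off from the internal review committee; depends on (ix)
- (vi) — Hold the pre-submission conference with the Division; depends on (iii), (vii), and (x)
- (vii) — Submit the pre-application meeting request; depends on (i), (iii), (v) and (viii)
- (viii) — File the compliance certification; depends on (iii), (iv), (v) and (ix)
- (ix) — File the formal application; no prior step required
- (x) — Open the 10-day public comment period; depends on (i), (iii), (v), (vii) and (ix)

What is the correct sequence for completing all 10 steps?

(ix) is the only step with nothing outstanding, so it goes first.
Next only (v) has its prerequisites met → (v).
Next only (iii) has its prerequisites met → (iii).
(iv) is the only step now ready → (iv).
That leaves (viii) as the only ready step → (viii).
Next only (i) has its prerequisites met → (i).
(vii) is the only step now ready → (vii).
(x) needed (i), (iii), (v), (vii) and (ix), now all done → (x).
(vi) needed (iii), (vii) and (x), now all done → (vi).
(ii) needed (i), (iv), (v), (vi), (viii), (ix) and (x), now all done → (ii).

(ix) (v) (iii) (iv) (viii) (i) (vii) (x) (vi) (ii)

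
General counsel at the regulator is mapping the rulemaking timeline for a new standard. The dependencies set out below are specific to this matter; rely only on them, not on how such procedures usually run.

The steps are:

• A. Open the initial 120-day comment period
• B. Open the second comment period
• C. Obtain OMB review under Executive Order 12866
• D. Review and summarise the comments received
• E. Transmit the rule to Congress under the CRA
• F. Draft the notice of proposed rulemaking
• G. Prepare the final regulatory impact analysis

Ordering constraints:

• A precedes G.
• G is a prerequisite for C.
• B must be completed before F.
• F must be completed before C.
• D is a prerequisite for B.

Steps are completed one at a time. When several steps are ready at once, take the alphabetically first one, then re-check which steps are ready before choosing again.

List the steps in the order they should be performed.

A, D, B, E, F, G, C

A, D and E have no prerequisites; A has the earlier label, so A is first.
G now also ready, so the ready set is {D, E, G}; D has the earlier label → D.
B now also ready, so the ready set is {B, E, G}; B has the earlier label → B.
Now E, F and G have their prerequisites met. E has the earlier label, so E next.
Now F and G have their prerequisites met. F has the earlier label, so F next.
G is the only step now ready → G.
C needed F and G, now all done → C.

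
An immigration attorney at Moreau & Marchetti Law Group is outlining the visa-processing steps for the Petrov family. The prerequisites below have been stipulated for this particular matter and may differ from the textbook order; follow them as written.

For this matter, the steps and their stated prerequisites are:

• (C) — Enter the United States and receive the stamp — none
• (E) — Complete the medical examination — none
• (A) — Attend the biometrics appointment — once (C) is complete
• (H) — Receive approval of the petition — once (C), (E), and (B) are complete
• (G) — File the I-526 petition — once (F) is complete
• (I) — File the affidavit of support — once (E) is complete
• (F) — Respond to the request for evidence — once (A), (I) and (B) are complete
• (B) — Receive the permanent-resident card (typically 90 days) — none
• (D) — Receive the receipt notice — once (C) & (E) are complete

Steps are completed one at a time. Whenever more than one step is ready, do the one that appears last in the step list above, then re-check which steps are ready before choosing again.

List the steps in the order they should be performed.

(B) (E) (I) (C) (D) (H) (A) (F) (G)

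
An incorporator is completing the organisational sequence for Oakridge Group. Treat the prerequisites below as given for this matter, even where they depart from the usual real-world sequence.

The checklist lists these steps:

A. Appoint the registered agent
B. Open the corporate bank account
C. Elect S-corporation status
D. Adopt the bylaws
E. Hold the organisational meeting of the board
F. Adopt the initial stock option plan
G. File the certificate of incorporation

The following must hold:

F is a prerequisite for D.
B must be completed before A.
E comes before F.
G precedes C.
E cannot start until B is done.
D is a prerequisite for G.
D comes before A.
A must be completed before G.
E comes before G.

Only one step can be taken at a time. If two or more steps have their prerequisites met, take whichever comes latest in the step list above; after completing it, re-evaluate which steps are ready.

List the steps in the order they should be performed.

B E F D A G C

B has no prerequisites → B first.
That leaves E as the only ready step → E.
F needed E, now all done → F.
Next only D has its prerequisites met → D.
A needed D and B, now all done → A.
G needed E, D and A, now all done → G.
C is the only step now ready → C.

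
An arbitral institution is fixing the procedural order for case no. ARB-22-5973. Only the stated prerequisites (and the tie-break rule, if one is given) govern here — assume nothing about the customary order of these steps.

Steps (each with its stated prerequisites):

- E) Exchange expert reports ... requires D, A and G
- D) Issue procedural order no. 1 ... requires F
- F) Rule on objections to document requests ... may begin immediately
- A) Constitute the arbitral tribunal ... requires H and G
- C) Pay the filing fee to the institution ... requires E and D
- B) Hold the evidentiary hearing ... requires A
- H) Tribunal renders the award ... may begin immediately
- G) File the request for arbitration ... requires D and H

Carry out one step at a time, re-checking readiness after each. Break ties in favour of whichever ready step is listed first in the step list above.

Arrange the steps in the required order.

F, D, H, G, A, E, C, B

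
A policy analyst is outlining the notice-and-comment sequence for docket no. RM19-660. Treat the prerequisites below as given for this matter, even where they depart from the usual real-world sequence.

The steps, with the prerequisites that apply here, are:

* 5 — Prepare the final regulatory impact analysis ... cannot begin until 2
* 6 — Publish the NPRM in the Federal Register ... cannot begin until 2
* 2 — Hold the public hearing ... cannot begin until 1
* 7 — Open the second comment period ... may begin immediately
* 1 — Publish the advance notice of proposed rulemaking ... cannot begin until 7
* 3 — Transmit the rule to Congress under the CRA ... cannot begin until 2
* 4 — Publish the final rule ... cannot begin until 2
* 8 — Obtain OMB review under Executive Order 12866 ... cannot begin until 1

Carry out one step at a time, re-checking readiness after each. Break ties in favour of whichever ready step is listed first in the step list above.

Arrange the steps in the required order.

Only 7 has no prerequisites, so it is first.
1 is the only step now ready → 1.
2 and 8 are both available; 2 is listed earlier → 2.
5, 6, 3 and 4 now also ready, so the ready set is {5, 6, 3, 4, 8}; 5 is listed earlier → 5.
6, 3, 4 and 8 are all available; 6 is listed earlier → 6.
Now 3, 4 and 8 have their prerequisites met. 3 is listed earlier, so 3 next.
4 and 8 are both available; 4 is listed earlier → 4.
8 needed 1, now all done → 8.

7, 1, 2, 5, 6, 3, 4, 8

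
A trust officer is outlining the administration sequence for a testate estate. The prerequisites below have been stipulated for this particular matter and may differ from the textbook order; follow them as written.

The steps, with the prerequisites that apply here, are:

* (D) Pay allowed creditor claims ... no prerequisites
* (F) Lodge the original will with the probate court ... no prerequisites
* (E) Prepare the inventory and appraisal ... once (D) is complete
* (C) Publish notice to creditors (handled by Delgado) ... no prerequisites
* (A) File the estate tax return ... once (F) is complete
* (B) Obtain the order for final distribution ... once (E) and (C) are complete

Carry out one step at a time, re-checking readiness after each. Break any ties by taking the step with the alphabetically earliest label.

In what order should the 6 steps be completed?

(C), (D) and (F) have no prerequisites; (C) has the earlier label, so (C) is first.
Ready: (D) and (F). (D) has the earlier label → (D).
(E) now also ready, so the ready set is {(E), (F)}; (E) has the earlier label → (E).
(B) now also ready, so the ready set is {(B), (F)}; (B) has the earlier label → (B).
That leaves (F) as the only ready step → (F).
Next only (A) has its prerequisites met → (A).

(C), (D), (E), (B), (F), (A)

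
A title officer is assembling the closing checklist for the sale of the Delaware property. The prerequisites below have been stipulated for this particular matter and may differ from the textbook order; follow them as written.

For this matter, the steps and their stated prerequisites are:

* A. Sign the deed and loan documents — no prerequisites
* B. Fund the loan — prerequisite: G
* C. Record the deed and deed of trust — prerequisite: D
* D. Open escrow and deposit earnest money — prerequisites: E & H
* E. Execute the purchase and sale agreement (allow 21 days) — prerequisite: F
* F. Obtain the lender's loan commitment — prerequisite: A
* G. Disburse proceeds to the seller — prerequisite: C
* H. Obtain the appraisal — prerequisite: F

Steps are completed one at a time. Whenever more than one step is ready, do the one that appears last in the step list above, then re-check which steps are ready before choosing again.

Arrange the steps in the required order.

A, F, H, E, D, C, G, B

Only A has no prerequisites, so it is first.
F needed A, now all done → F.
Now H and E have their prerequisites met. H is listed later, so H next.
E is the only step now ready → E.
Next only D has its prerequisites met → D.
C needed D, now all done → C.
That leaves G as the only ready step → G.
That leaves B as the only ready step → B.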